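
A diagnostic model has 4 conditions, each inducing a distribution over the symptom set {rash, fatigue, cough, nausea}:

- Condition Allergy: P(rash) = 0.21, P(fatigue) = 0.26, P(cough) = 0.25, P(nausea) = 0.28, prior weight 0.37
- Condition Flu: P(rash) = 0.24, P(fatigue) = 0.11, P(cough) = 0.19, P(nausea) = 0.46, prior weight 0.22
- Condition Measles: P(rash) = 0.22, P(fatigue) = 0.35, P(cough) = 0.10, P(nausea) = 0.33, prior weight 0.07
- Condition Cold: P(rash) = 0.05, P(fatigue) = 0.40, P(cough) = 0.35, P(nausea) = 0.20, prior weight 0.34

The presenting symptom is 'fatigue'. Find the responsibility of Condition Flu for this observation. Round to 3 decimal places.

The responsibility of component k is w_k f_k(x) divided by Σ_j w_j f_j(x).
Component likelihoods at x = 'fatigue':
  p_Allergy = P(fatigue | comp) = 0.26
  p_Flu = P(fatigue | comp) = 0.11
  p_Measles = P(fatigue | comp) = 0.35
  p_Cold = P(fatigue | comp) = 0.40
Multiply by the mixture weights:
  w_Allergy·p_Allergy = 0.37 × 0.26 = 0.0962
  w_Flu·p_Flu = 0.22 × 0.11 = 0.0242
  w_Measles·p_Measles = 0.07 × 0.35 = 0.0245
  w_Cold·p_Cold = 0.34 × 0.4 = 0.136
Evidence: 0.0962 + 0.0242 + 0.0245 + 0.136 = 0.2809
P(Condition Flu | 'fatigue') = 0.0242 / 0.2809 ≈ 0.086

0.086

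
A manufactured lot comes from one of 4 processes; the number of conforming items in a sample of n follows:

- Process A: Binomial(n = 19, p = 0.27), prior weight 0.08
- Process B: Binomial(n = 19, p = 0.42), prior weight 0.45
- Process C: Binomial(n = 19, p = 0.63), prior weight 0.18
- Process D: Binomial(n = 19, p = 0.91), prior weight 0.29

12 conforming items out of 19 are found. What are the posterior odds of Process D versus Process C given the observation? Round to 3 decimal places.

0.007

Since P(k|x) ∝ π_k f_k(x), the posterior odds are π_i f_i(x) / (π_j f_j(x)).
Evaluate each component's likelihood at the observed value:
  p_A = 0.000835511
  p_B = 0.0335208
  p_C = 0.186993
  p_D = 0.00077718
Odds = (0.29/0.18) × (0.00077718/0.186993) = 1.61111 × 0.00415619 ≈ 0.007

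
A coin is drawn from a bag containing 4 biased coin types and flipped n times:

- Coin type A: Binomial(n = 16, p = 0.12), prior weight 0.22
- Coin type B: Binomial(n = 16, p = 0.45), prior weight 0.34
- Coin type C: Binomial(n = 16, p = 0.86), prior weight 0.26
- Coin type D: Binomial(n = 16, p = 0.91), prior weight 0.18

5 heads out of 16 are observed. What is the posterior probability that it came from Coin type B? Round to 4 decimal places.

By Bayes' theorem, P(k | x) = P(Z=k) f_k(x) / Σ_j P(Z=j) f_j(x).
Binomial probabilities:
  f_A = 0.0266378
  f_B = 0.112288
  f_C = 8.32115e-07
  f_D = 8.55376e-09
Weight by the priors:
  P(Z=A)·f_A = 0.22 × 0.0266378 = 0.00586031
  P(Z=B)·f_B = 0.34 × 0.112288 = 0.038178
  P(Z=C)·f_C = 0.26 × 8.32115e-07 = 2.1635e-07
  P(Z=D)·f_D = 0.18 × 8.55376e-09 = 1.53968e-09
Sum: 0.00586031 + 0.038178 + 2.1635e-07 + 1.53968e-09 = 0.0440386
Responsibility of Coin type B: 0.038178 / 0.0440386 ≈ 0.8669

0.8669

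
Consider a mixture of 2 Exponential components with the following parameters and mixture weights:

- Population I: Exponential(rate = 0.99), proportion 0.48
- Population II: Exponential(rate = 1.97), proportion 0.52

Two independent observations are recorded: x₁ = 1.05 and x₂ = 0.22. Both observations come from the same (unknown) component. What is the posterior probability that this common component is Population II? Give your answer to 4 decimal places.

0.5527

Apply Bayes' rule: the posterior for each component is proportional to its prior times its likelihood at x.
Since both observations come from the same component, the likelihood for component k is f_k(x₁)·f_k(x₂).
  f_I = [0.350095] × [0.796243] = 0.278761
  f_II = [0.248959] × [1.27715] = 0.317959
Unnormalised posteriors:
  π_I·f_I = 0.48 × 0.278761 = 0.133805
  π_II·f_II = 0.52 × 0.317959 = 0.165339
Normaliser: 0.133805 + 0.165339 = 0.299144
So the posterior for Population II is 0.165339 / 0.299144 ≈ 0.5527.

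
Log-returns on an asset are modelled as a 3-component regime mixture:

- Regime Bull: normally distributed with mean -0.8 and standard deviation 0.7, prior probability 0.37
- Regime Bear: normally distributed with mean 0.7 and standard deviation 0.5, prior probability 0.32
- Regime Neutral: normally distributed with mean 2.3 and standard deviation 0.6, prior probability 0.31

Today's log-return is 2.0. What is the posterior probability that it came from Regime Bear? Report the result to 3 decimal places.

By Bayes' theorem, P(k | x) = P(Z=k) f_k(x) / Σ_j P(Z=j) f_j(x).
Evaluate each component's likelihood at the observed value:
  L_Bull = 0.000191186
  L_Bear = 0.0271659
  L_Neutral = 0.586776
Multiply by the mixture weights:
  P(Z=Bull)·L_Bull = 0.37 × 0.000191186 = 7.07388e-05
  P(Z=Bear)·L_Bear = 0.32 × 0.0271659 = 0.0086931
  P(Z=Neutral)·L_Neutral = 0.31 × 0.586776 = 0.1819
Marginal: 7.07388e-05 + 0.0086931 + 0.1819 = 0.190664
P(Regime Bear | 2.0) ≈ 0.046

0.046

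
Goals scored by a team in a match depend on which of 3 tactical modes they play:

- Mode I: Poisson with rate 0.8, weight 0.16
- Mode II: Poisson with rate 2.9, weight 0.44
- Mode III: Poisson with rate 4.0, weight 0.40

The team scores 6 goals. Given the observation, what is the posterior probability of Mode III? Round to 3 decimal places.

Posterior ∝ prior × likelihood, so P(k | x) ∝ P(Z=k) f_k(x); normalise over all components.
Evaluate each component's likelihood at the observed value:
  f_I = e^(−0.8)·0.8^6/6! = 0.000163596
  f_II = e^(−2.9)·2.9^6/6! = 0.0454571
  f_III = e^(−4.0)·4.0^6/6! = 0.104196
Multiply by the mixture weights:
  P(Z=I)·f_I = 0.16 × 0.000163596 = 2.61753e-05
  P(Z=II)·f_II = 0.44 × 0.0454571 = 0.0200011
  P(Z=III)·f_III = 0.40 × 0.104196 = 0.0416783
Normaliser: 2.61753e-05 + 0.0200011 + 0.0416783 = 0.0617055
Responsibility of Mode III: 0.0416783 / 0.0617055 ≈ 0.675

0.675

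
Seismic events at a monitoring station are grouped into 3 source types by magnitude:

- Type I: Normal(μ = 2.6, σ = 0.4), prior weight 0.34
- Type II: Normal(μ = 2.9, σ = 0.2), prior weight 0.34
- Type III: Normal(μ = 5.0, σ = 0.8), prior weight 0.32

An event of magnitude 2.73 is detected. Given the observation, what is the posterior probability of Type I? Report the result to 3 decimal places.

By Bayes' theorem, P(k | x) = π_k f_k(x) / Σ_j π_j f_j(x).
Evaluate each component's likelihood at the observed value:
  L_I = (1/(0.4·√(2π)))·exp(−(2.73−2.6)²/(2·0.4²)) = 0.997356·exp(-0.05281) = 0.94605
  L_II = (1/(0.2·√(2π)))·exp(−(2.73−2.9)²/(2·0.2²)) = 1.994711·exp(-0.36125) = 1.38992
  L_III = (1/(0.8·√(2π)))·exp(−(2.73−5.0)²/(2·0.8²)) = 0.498678·exp(-4.02570) = 0.00890183
Multiply by the mixture weights:
  π_I·L_I = 0.34 × 0.94605 = 0.321657
  π_II·L_II = 0.34 × 1.38992 = 0.472574
  π_III·L_III = 0.32 × 0.00890183 = 0.00284859
Marginal: 0.321657 + 0.472574 + 0.00284859 = 0.79708
So the posterior for Type I is 0.321657 / 0.79708 ≈ 0.404.

0.404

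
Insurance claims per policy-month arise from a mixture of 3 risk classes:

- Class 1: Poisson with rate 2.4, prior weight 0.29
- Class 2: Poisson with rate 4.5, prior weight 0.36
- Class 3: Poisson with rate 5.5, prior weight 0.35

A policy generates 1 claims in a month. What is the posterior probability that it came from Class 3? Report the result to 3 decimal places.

Posterior ∝ prior × likelihood, so P(k | x) ∝ π_k f_k(x); normalise over all components.
Evaluate each component's likelihood at the observed value:
  f_1 = 0.217723
  f_2 = 0.0499905
  f_3 = 0.0224772
Unnormalised posteriors:
  π_1·f_1 = 0.29 × 0.217723 = 0.0631397
  π_2·f_2 = 0.36 × 0.0499905 = 0.0179966
  π_3·f_3 = 0.35 × 0.0224772 = 0.00786704
Evidence: 0.0631397 + 0.0179966 + 0.00786704 = 0.0890033
P(Class 3 | x) = 0.00786704 / 0.0890033 ≈ 0.088

0.088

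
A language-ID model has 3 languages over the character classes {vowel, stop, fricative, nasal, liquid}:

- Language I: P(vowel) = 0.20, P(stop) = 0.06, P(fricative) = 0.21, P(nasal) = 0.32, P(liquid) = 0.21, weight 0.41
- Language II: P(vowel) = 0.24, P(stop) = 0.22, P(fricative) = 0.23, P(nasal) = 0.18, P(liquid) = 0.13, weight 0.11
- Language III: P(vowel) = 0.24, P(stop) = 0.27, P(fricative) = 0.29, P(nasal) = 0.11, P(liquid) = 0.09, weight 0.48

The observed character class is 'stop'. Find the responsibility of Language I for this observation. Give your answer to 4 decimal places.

0.1379

Posterior ∝ prior × likelihood, so P(k | x) ∝ P(Z=k) f_k(x); normalise over all components.
Component likelihoods at x = 'stop':
  p_I = 0.06
  p_II = 0.22
  p_III = 0.27
Multiply by the mixture weights:
  P(Z=I)·p_I = 0.41 × 0.06 = 0.0246
  P(Z=II)·p_II = 0.11 × 0.22 = 0.0242
  P(Z=III)·p_III = 0.48 × 0.27 = 0.1296
Evidence: 0.0246 + 0.0242 + 0.1296 = 0.1784
So the posterior for Language I is 0.0246 / 0.1784 ≈ 0.1379.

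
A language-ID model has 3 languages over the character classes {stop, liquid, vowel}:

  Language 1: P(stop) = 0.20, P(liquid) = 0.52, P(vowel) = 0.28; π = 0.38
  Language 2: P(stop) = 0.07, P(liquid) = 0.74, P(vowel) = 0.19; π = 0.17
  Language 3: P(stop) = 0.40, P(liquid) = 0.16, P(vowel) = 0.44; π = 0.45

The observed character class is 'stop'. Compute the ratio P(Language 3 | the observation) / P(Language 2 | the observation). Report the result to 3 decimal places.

15.126

The posterior odds equal the prior odds times the likelihood ratio: (π_i/π_j)·(f_i(x)/f_j(x)).
Categorical probabilities:
  p_1 = 0.2
  p_2 = 0.07
  p_3 = 0.4
0.18 / 0.0119 ≈ 15.126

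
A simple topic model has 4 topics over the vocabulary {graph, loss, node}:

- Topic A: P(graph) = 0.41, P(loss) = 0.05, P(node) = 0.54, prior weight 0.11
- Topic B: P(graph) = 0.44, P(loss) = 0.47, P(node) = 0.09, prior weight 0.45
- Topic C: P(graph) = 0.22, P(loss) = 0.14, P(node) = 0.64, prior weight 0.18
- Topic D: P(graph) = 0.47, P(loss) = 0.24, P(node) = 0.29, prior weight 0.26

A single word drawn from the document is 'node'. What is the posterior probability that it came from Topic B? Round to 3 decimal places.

0.139

The responsibility of component k is π_k f_k(x) divided by Σ_j π_j f_j(x).
Component likelihoods at x = 'node':
  p_A = P(node | comp) = 0.54
  p_B = P(node | comp) = 0.09
  p_C = P(node | comp) = 0.64
  p_D = P(node | comp) = 0.29
Multiply by the mixture weights:
  π_A·p_A = 0.11 × 0.54 = 0.0594
  π_B·p_B = 0.45 × 0.09 = 0.0405
  π_C·p_C = 0.18 × 0.64 = 0.1152
  π_D·p_D = 0.26 × 0.29 = 0.0754
Evidence: 0.0594 + 0.0405 + 0.1152 + 0.0754 = 0.2905
P(Topic B | the observation) = 0.0405 / 0.2905 ≈ 0.139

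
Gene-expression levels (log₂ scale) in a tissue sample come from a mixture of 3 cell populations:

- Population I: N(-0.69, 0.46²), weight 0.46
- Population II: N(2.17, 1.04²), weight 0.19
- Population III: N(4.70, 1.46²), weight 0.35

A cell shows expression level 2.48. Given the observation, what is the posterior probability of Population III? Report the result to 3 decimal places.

0.302

The responsibility of component k is P(Z=k) f_k(x) divided by Σ_j P(Z=j) f_j(x).
Evaluate each component's likelihood at the observed value:
  p_I = 4.22487e-11
  p_II = 0.36693
  p_III = 0.086
Multiply by the mixture weights:
  P(Z=I)·p_I = 0.46 × 4.22487e-11 = 1.94344e-11
  P(Z=II)·p_II = 0.19 × 0.36693 = 0.0697167
  P(Z=III)·p_III = 0.35 × 0.086 = 0.0301
Denominator: 1.94344e-11 + 0.0697167 + 0.0301 = 0.0998167
P(Population III | data) ≈ 0.302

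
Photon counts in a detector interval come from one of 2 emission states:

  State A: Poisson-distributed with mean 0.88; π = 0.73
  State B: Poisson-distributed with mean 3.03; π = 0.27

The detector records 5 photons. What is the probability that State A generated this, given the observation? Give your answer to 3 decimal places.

Posterior ∝ prior × likelihood, so P(k | x) ∝ w_k f_k(x); normalise over all components.
Component likelihoods at x = 5 photons:
  L_A = e^(−0.88)·0.88^5/5! = 0.00182412
  L_B = e^(−3.03)·3.03^5/5! = 0.10283
Unnormalised posteriors:
  w_A·L_A = 0.73 × 0.00182412 = 0.00133161
  w_B·L_B = 0.27 × 0.10283 = 0.0277641
Sum: 0.00133161 + 0.0277641 = 0.0290957
P(State A | the observation) ≈ 0.046

0.046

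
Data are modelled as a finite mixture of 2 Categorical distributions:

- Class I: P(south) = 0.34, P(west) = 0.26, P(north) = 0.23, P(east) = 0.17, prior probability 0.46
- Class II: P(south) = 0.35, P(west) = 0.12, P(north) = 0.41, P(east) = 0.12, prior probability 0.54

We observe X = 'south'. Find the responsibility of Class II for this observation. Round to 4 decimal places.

Posterior ∝ prior × likelihood, so P(k | x) ∝ P(Z=k) f_k(x); normalise over all components.
Component likelihoods at x = 'south':
  p_I = 0.34
  p_II = 0.35
Multiply by the mixture weights:
  P(Z=I)·p_I = 0.46 × 0.34 = 0.1564
  P(Z=II)·p_II = 0.54 × 0.35 = 0.189
Sum: 0.1564 + 0.189 = 0.3454
So the posterior for Class II is 0.189 / 0.3454 ≈ 0.5472.

0.5472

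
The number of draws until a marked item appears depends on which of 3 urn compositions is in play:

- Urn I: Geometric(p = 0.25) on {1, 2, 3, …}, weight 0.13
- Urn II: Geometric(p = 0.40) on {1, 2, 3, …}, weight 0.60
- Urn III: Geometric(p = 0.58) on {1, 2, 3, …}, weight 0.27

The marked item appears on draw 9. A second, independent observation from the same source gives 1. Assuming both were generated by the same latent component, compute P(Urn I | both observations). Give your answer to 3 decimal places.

0.324

The responsibility of component k is π_k f_k(x) divided by Σ_j π_j f_j(x).
Since both observations come from the same component, the likelihood for component k is f_k(x₁)·f_k(x₂).
  L_I = [0.25·(1−0.25)^8 = 0.25·0.100113 = 0.0250282] × [0.25] = 0.00625706
  L_II = [0.40·(1−0.40)^8 = 0.40·0.0167962 = 0.00671846] × [0.4] = 0.00268739
  L_III = [0.58·(1−0.58)^8 = 0.58·0.000968265 = 0.000561594] × [0.58] = 0.000325724
Multiply by the mixture weights:
  π_I·L_I = 0.13 × 0.00625706 = 0.000813417
  π_II·L_II = 0.60 × 0.00268739 = 0.00161243
  π_III·L_III = 0.27 × 0.000325724 = 8.79456e-05
Evidence: 0.000813417 + 0.00161243 + 8.79456e-05 = 0.00251379
P(Urn I | x₁,x₂) = 0.000813417 / 0.00251379 ≈ 0.324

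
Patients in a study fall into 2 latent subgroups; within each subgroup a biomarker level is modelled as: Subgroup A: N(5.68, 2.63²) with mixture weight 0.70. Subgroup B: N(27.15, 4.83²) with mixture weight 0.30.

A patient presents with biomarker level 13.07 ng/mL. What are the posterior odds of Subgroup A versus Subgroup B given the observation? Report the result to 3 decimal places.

5.791

Only the two components matter; the odds are (π_i f_i(x)) / (π_j f_j(x)).
Normal densities:
  p_A = 0.00292737
  p_B = 0.00117942
0.00204916 / 0.000353827 ≈ 5.791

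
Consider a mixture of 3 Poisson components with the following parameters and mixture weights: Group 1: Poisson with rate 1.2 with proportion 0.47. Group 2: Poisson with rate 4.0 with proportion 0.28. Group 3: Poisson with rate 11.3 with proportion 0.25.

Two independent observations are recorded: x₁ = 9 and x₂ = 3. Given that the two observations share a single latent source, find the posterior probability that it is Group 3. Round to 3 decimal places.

0.095

By Bayes' theorem, P(k | x) = P(Z=k) f_k(x) / Σ_j P(Z=j) f_j(x).
Since both observations come from the same component, the likelihood for component k is f_k(x₁)·f_k(x₂).
  f_1 = [e^(−1.2)·1.2^9/9! = 4.28267e-06] × [0.0867439] = 3.71496e-07
  f_2 = [e^(−4.0)·4.0^9/9! = 0.0132312] × [0.195367] = 0.00258494
  f_3 = [e^(−11.3)·11.3^9/9! = 0.102427] × [0.00297548] = 0.00030477
Multiply by the mixture weights:
  P(Z=1)·f_1 = 0.47 × 3.71496e-07 = 1.74603e-07
  P(Z=2)·f_2 = 0.28 × 0.00258494 = 0.000723782
  P(Z=3)·f_3 = 0.25 × 0.00030477 = 7.61924e-05
Sum: 1.74603e-07 + 0.000723782 + 7.61924e-05 = 0.000800149
So the posterior for Group 3 is 7.61924e-05 / 0.000800149 ≈ 0.095.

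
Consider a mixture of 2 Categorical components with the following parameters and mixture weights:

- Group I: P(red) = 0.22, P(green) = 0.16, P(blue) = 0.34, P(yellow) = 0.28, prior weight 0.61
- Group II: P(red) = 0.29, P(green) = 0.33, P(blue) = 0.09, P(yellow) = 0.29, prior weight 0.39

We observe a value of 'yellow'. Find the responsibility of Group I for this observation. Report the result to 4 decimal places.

0.6016

P(component k | x) = w_k·f_k(x) / marginal(x), where marginal(x) = Σ_j w_j·f_j(x).
Component likelihoods at x = 'yellow':
  L_I = 0.28
  L_II = 0.29
Weight by the priors:
  w_I·L_I = 0.61 × 0.28 = 0.1708
  w_II·L_II = 0.39 × 0.29 = 0.1131
Marginal: 0.1708 + 0.1131 = 0.2839
Responsibility of Group I: 0.1708 / 0.2839 ≈ 0.6016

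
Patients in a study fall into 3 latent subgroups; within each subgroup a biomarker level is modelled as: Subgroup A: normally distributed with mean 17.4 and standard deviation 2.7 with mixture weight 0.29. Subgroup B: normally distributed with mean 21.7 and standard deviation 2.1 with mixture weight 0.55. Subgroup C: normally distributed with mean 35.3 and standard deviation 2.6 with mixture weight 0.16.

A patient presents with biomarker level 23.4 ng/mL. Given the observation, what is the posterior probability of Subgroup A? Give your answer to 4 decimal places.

The responsibility of component k is π_k f_k(x) divided by Σ_j π_j f_j(x).
Component likelihoods at x = 23.4 ng/mL:
  f_A = (1/(2.7·√(2π)))·exp(−(23.4−17.4)²/(2·2.7²)) = 0.147756·exp(-2.46914) = 0.0125088
  f_B = (1/(2.1·√(2π)))·exp(−(23.4−21.7)²/(2·2.1²)) = 0.189973·exp(-0.32766) = 0.136895
  f_C = (1/(2.6·√(2π)))·exp(−(23.4−35.3)²/(2·2.6²)) = 0.153439·exp(-10.47411) = 4.33598e-06
Prior × likelihood for each component:
  π_A·f_A = 0.29 × 0.0125088 = 0.00362754
  π_B·f_B = 0.55 × 0.136895 = 0.0752923
  π_C·f_C = 0.16 × 4.33598e-06 = 6.93757e-07
Denominator: 0.00362754 + 0.0752923 + 6.93757e-07 = 0.0789205
P(Subgroup A | the observation) ≈ 0.0460

0.0460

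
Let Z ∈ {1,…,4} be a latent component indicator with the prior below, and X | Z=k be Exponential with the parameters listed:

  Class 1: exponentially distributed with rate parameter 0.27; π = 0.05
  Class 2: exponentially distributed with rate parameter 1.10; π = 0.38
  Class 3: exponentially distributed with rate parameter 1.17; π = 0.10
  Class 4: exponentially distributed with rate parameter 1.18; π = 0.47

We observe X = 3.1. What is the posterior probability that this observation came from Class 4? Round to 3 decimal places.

P(component k | x) = π_k·f_k(x) / marginal(x), where marginal(x) = Σ_j π_j·f_j(x).
Evaluate each component's likelihood at the observed value:
  f_1 = 0.27·e^(−0.27·3.1) = 0.27·e^(−0.8370) = 0.116912
  f_2 = 1.10·e^(−1.10·3.1) = 1.10·e^(−3.4100) = 0.0363453
  f_3 = 1.17·e^(−1.17·3.1) = 1.17·e^(−3.6270) = 0.0311171
  f_4 = 1.18·e^(−1.18·3.1) = 1.18·e^(−3.6580) = 0.0304252
Multiply by the mixture weights:
  π_1·f_1 = 0.05 × 0.116912 = 0.0058456
  π_2·f_2 = 0.38 × 0.0363453 = 0.0138112
  π_3·f_3 = 0.10 × 0.0311171 = 0.00311171
  π_4·f_4 = 0.47 × 0.0304252 = 0.0142998
Marginal: 0.0058456 + 0.0138112 + 0.00311171 + 0.0142998 = 0.0370684
So the posterior for Class 4 is 0.0142998 / 0.0370684 ≈ 0.386.

0.386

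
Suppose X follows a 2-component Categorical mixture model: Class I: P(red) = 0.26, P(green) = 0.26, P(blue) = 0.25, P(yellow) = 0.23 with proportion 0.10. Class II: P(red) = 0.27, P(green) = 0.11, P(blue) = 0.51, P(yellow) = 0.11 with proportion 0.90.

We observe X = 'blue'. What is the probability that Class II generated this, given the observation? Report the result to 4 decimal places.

0.9483

Apply Bayes' rule: the posterior for each component is proportional to its prior times its likelihood at x.
Evaluate each component's likelihood at the observed value:
  p_I = 0.25
  p_II = 0.51
Weight by the priors:
  π_I·p_I = 0.10 × 0.25 = 0.025
  π_II·p_II = 0.90 × 0.51 = 0.459
Normaliser: 0.025 + 0.459 = 0.484
So the posterior for Class II is 0.459 / 0.484 ≈ 0.9483.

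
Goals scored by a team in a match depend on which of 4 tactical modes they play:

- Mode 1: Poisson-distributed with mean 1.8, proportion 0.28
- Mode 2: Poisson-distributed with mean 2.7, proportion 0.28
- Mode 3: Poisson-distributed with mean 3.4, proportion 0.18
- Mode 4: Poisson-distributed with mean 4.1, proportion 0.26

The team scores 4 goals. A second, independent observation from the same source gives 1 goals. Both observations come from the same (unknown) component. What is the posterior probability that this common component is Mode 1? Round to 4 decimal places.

0.2892

Apply Bayes' rule: the posterior for each component is proportional to its prior times its likelihood at x.
Since both observations come from the same component, the likelihood for component k is f_k(x₁)·f_k(x₂).
  p_1 = [0.0723017] × [0.297538] = 0.0215125
  p_2 = [0.148816] × [0.181455] = 0.0270033
  p_3 = [0.185825] × [0.113469] = 0.0210854
  p_4 = [0.195127] × [0.067948] = 0.0132585
Multiply by the mixture weights:
  π_1·p_1 = 0.28 × 0.0215125 = 0.0060235
  π_2·p_2 = 0.28 × 0.0270033 = 0.00756093
  π_3·p_3 = 0.18 × 0.0210854 = 0.00379536
  π_4·p_4 = 0.26 × 0.0132585 = 0.0034472
Sum: 0.0060235 + 0.00756093 + 0.00379536 + 0.0034472 = 0.020827
P(Mode 1 | x₁, x₂) = 0.0060235 / 0.020827 ≈ 0.2892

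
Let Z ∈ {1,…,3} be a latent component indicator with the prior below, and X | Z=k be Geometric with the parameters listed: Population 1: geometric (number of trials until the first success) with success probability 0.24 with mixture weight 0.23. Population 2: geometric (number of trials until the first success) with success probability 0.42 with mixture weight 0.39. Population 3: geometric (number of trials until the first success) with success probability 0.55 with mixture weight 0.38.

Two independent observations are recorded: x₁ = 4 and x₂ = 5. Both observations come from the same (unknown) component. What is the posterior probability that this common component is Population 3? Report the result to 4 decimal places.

0.1105

By Bayes' theorem, P(k | x) = π_k f_k(x) / Σ_j π_j f_j(x).
Since both observations come from the same component, the likelihood for component k is f_k(x₁)·f_k(x₂).
  L_1 = [0.24·(1−0.24)^3 = 0.24·0.438976 = 0.105354] × [0.0800692] = 0.00843563
  L_2 = [0.42·(1−0.42)^3 = 0.42·0.195112 = 0.081947] × [0.0475293] = 0.00389488
  L_3 = [0.55·(1−0.55)^3 = 0.55·0.091125 = 0.0501187] × [0.0225534] = 0.00113035
Weight by the priors:
  π_1·L_1 = 0.23 × 0.00843563 = 0.0019402
  π_2·L_2 = 0.39 × 0.00389488 = 0.001519
  π_3·L_3 = 0.38 × 0.00113035 = 0.000429533
Sum: 0.0019402 + 0.001519 + 0.000429533 = 0.00388873
P(Population 3 | x₁, x₂) = 0.000429533 / 0.00388873 ≈ 0.1105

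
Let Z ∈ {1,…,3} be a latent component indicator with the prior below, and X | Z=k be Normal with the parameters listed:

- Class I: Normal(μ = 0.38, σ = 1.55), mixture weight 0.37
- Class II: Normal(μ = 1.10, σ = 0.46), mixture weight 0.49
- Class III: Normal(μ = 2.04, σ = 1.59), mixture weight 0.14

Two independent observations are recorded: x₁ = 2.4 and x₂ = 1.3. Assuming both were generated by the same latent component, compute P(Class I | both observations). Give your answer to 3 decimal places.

By Bayes' theorem, P(k | x) = π_k f_k(x) / Σ_j π_j f_j(x).
Since both observations come from the same component, the likelihood for component k is f_k(x₁)·f_k(x₂).
  f_I = [(1/(1.55·√(2π)))·exp(−(2.4−0.38)²/(2·1.55²)) = 0.257382·exp(-0.84920) = 0.110097] × [0.215813] = 0.0237604
  f_II = [(1/(0.46·√(2π)))·exp(−(2.4−1.10)²/(2·0.46²)) = 0.867266·exp(-3.99338) = 0.01599] × [0.789048] = 0.0126169
  f_III = [(1/(1.59·√(2π)))·exp(−(2.4−2.04)²/(2·1.59²)) = 0.250907·exp(-0.02563) = 0.244558] × [0.225153] = 0.0550629
Prior × likelihood for each component:
  π_I·f_I = 0.37 × 0.0237604 = 0.00879134
  π_II·f_II = 0.49 × 0.0126169 = 0.00618226
  π_III·f_III = 0.14 × 0.0550629 = 0.0077088
Marginal: 0.00879134 + 0.00618226 + 0.0077088 = 0.0226824
P(Class I | x₁,x₂) ≈ 0.388

0.388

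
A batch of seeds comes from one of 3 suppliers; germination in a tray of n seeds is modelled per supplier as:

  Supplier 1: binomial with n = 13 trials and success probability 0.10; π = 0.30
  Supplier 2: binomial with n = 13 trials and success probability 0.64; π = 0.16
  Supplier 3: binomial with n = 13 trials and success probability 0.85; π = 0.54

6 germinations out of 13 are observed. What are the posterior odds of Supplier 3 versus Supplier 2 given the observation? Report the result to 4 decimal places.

0.0404

Since P(k|x) ∝ w_k f_k(x), the posterior odds are w_i f_i(x) / (w_j f_j(x)).
Component likelihoods at x = 6 germinations out of 13:
  p_1 = C(13,6)·0.10^6·0.90^7 = 1716·1e-06·0.478297 = 0.000820757
  p_2 = C(13,6)·0.64^6·0.36^7 = 1716·0.0687195·0.000783642 = 0.0924091
  p_3 = C(13,6)·0.85^6·0.15^7 = 1716·0.37715·1.70859e-06 = 0.00110578
0.000597122 / 0.0147855 ≈ 0.0404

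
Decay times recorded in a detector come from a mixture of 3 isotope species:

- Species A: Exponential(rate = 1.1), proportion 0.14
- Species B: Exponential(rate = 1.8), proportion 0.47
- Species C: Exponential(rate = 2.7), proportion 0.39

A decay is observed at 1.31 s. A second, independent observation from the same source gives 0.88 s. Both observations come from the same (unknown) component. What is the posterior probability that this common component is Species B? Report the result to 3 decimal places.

0.563

Posterior ∝ prior × likelihood, so P(k | x) ∝ w_k f_k(x); normalise over all components.
Since both observations come from the same component, the likelihood for component k is f_k(x₁)·f_k(x₂).
  f_A = [1.1·e^(−1.1·1.31) = 1.1·e^(−1.4410) = 0.26036] × [0.417826] = 0.108785
  f_B = [1.8·e^(−1.8·1.31) = 1.8·e^(−2.3580) = 0.170297] × [0.369275] = 0.0628863
  f_C = [2.7·e^(−2.7·1.31) = 2.7·e^(−3.5370) = 0.0785713] × [0.250888] = 0.0197126
Multiply by the mixture weights:
  w_A·f_A = 0.14 × 0.108785 = 0.0152299
  w_B·f_B = 0.47 × 0.0628863 = 0.0295566
  w_C·f_C = 0.39 × 0.0197126 = 0.00768792
Evidence: 0.0152299 + 0.0295566 + 0.00768792 = 0.0524744
P(Species B | x₁,x₂) = 0.0295566 / 0.0524744 ≈ 0.563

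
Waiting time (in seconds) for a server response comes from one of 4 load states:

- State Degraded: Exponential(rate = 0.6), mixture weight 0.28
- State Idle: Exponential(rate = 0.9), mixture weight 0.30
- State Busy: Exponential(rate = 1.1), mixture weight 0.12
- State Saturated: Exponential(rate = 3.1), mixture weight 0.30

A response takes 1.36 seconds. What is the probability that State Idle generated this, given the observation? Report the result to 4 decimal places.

Posterior ∝ prior × likelihood, so P(k | x) ∝ w_k f_k(x); normalise over all components.
Component likelihoods at x = 1.36 seconds:
  p_Degraded = 0.6·e^(−0.6·1.36) = 0.6·e^(−0.8160) = 0.265318
  p_Idle = 0.9·e^(−0.9·1.36) = 0.9·e^(−1.2240) = 0.264646
  p_Busy = 1.1·e^(−1.1·1.36) = 1.1·e^(−1.4960) = 0.246427
  p_Saturated = 3.1·e^(−3.1·1.36) = 3.1·e^(−4.2160) = 0.0457484
Weight by the priors:
  w_Degraded·p_Degraded = 0.28 × 0.265318 = 0.0742891
  w_Idle·p_Idle = 0.30 × 0.264646 = 0.0793939
  w_Busy·p_Busy = 0.12 × 0.246427 = 0.0295712
  w_Saturated·p_Saturated = 0.30 × 0.0457484 = 0.0137245
Marginal: 0.0742891 + 0.0793939 + 0.0295712 + 0.0137245 = 0.196979
Responsibility of State Idle: 0.0793939 / 0.196979 ≈ 0.4031

0.4031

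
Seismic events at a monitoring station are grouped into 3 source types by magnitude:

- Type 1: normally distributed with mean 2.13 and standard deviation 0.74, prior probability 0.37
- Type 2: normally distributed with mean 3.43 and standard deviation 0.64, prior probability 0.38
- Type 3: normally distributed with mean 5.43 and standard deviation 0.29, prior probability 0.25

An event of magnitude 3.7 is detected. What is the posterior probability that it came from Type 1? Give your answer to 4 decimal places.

0.0884

By Bayes' theorem, P(k | x) = w_k f_k(x) / Σ_j w_j f_j(x).
Component likelihoods at x = 3.7:
  p_1 = (1/(0.74·√(2π)))·exp(−(3.7−2.13)²/(2·0.74²)) = 0.539111·exp(-2.25064) = 0.0567856
  p_2 = (1/(0.64·√(2π)))·exp(−(3.7−3.43)²/(2·0.64²)) = 0.623347·exp(-0.08899) = 0.570273
  p_3 = (1/(0.29·√(2π)))·exp(−(3.7−5.43)²/(2·0.29²)) = 1.375663·exp(-17.79370) = 2.57518e-08
Weight by the priors:
  w_1·p_1 = 0.37 × 0.0567856 = 0.0210107
  w_2·p_2 = 0.38 × 0.570273 = 0.216704
  w_3·p_3 = 0.25 × 2.57518e-08 = 6.43794e-09
Denominator: 0.0210107 + 0.216704 + 6.43794e-09 = 0.237714
P(Type 1 | x) = 0.0210107 / 0.237714 ≈ 0.0884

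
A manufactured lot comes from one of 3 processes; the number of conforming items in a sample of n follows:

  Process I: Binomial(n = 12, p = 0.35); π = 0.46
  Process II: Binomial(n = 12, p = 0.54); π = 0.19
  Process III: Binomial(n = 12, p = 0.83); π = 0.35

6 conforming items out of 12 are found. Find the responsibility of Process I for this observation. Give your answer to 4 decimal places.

0.5737

By Bayes' theorem, P(k | x) = w_k f_k(x) / Σ_j w_j f_j(x).
Component likelihoods at x = 6 conforming items out of 12:
  p_I = 0.128103
  p_II = 0.217061
  p_III = 0.00729179
Prior × likelihood for each component:
  w_I·p_I = 0.46 × 0.128103 = 0.0589275
  w_II·p_II = 0.19 × 0.217061 = 0.0412416
  w_III·p_III = 0.35 × 0.00729179 = 0.00255213
Normaliser: 0.0589275 + 0.0412416 + 0.00255213 = 0.102721
Responsibility of Process I: 0.0589275 / 0.102721 ≈ 0.5737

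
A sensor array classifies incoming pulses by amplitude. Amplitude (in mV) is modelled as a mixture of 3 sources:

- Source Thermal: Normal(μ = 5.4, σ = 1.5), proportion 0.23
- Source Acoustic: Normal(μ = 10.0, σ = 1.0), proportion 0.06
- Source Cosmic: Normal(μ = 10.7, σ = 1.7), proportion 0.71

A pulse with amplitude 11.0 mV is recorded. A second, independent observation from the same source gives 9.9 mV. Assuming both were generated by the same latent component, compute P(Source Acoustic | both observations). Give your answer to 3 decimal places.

By Bayes' theorem, P(k | x) = P(Z=k) f_k(x) / Σ_j P(Z=j) f_j(x).
Since both observations come from the same component, the likelihood for component k is f_k(x₁)·f_k(x₂).
  f_Thermal = [0.000250189] × [0.00295457] = 7.39201e-07
  f_Acoustic = [0.241971] × [0.396953] = 0.0960509
  f_Cosmic = [0.231046] × [0.210074] = 0.0485369
Unnormalised posteriors:
  P(Z=Thermal)·f_Thermal = 0.23 × 7.39201e-07 = 1.70016e-07
  P(Z=Acoustic)·f_Acoustic = 0.06 × 0.0960509 = 0.00576305
  P(Z=Cosmic)·f_Cosmic = 0.71 × 0.0485369 = 0.0344612
Sum: 1.70016e-07 + 0.00576305 + 0.0344612 = 0.0402244
P(Source Acoustic | data) = 0.00576305 / 0.0402244 ≈ 0.143

0.143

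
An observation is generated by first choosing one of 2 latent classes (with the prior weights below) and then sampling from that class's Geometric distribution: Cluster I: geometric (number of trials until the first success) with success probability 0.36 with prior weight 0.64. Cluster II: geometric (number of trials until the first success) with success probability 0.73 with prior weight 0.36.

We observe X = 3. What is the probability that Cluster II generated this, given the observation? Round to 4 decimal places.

Apply Bayes' rule: the posterior for each component is proportional to its prior times its likelihood at x.
Component likelihoods at x = 3:
  L_I = 0.36·(1−0.36)^2 = 0.36·0.4096 = 0.147456
  L_II = 0.73·(1−0.73)^2 = 0.73·0.0729 = 0.053217
Multiply by the mixture weights:
  P(Z=I)·L_I = 0.64 × 0.147456 = 0.0943718
  P(Z=II)·L_II = 0.36 × 0.053217 = 0.0191581
Sum: 0.0943718 + 0.0191581 = 0.11353
P(Cluster II | the observation) ≈ 0.1687

0.1687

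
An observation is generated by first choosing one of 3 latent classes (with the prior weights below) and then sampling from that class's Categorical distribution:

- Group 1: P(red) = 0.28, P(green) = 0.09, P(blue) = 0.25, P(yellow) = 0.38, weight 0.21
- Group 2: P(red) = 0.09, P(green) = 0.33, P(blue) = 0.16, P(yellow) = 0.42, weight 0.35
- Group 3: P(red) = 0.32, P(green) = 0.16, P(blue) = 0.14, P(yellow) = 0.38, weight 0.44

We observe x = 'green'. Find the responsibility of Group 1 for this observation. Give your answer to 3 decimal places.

0.092

Posterior ∝ prior × likelihood, so P(k | x) ∝ π_k f_k(x); normalise over all components.
Categorical probabilities:
  p_1 = 0.09
  p_2 = 0.33
  p_3 = 0.16
Unnormalised posteriors:
  π_1·p_1 = 0.21 × 0.09 = 0.0189
  π_2·p_2 = 0.35 × 0.33 = 0.1155
  π_3·p_3 = 0.44 × 0.16 = 0.0704
Denominator: 0.0189 + 0.1155 + 0.0704 = 0.2048
Responsibility of Group 1: 0.0189 / 0.2048 ≈ 0.092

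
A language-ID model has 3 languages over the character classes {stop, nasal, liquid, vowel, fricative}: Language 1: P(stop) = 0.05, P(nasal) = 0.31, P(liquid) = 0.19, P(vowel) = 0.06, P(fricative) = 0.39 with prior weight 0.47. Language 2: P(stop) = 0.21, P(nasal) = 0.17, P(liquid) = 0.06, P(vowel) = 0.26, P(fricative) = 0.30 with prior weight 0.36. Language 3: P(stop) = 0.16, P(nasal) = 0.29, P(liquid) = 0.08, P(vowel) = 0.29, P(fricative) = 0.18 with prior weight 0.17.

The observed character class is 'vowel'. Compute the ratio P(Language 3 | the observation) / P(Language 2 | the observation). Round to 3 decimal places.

0.527

The posterior odds equal the prior odds times the likelihood ratio: (π_i/π_j)·(f_i(x)/f_j(x)).
Evaluate each component's likelihood at the observed value:
  f_1 = P(vowel | comp) = 0.06
  f_2 = P(vowel | comp) = 0.26
  f_3 = P(vowel | comp) = 0.29
0.0493 / 0.0936 ≈ 0.527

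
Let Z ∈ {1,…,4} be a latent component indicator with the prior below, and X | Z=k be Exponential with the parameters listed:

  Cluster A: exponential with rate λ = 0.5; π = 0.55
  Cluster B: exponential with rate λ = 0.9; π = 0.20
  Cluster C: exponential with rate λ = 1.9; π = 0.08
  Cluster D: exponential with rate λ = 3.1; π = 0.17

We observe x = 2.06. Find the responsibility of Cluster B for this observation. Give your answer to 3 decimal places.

0.216

By Bayes' theorem, P(k | x) = w_k f_k(x) / Σ_j w_j f_j(x).
Exponential densities:
  L_A = 0.5·e^(−0.5·2.06) = 0.5·e^(−1.0300) = 0.178503
  L_B = 0.9·e^(−0.9·2.06) = 0.9·e^(−1.8540) = 0.140949
  L_C = 1.9·e^(−1.9·2.06) = 1.9·e^(−3.9140) = 0.0379249
  L_D = 3.1·e^(−3.1·2.06) = 3.1·e^(−6.3860) = 0.00522345
Multiply by the mixture weights:
  w_A·L_A = 0.55 × 0.178503 = 0.0981769
  w_B·L_B = 0.20 × 0.140949 = 0.0281897
  w_C·L_C = 0.08 × 0.0379249 = 0.003034
  w_D·L_D = 0.17 × 0.00522345 = 0.000887986
Sum: 0.0981769 + 0.0281897 + 0.003034 + 0.000887986 = 0.130289
So the posterior for Cluster B is 0.0281897 / 0.130289 ≈ 0.216.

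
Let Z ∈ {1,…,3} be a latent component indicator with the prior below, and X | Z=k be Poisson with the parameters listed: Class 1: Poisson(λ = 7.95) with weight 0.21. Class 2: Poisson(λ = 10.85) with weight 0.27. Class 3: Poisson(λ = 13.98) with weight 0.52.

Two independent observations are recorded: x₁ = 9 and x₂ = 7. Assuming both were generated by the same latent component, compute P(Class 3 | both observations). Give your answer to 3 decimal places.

Posterior ∝ prior × likelihood, so P(k | x) ∝ P(Z=k) f_k(x); normalise over all components.
Since both observations come from the same component, the likelihood for component k is f_k(x₁)·f_k(x₂).
  L_1 = [0.123282] × [0.140442] = 0.017314
  L_2 = [0.111432] × [0.0681526] = 0.00759437
  L_3 = [0.0476831] × [0.0175664] = 0.000837621
Weight by the priors:
  P(Z=1)·L_1 = 0.21 × 0.017314 = 0.00363595
  P(Z=2)·L_2 = 0.27 × 0.00759437 = 0.00205048
  P(Z=3)·L_3 = 0.52 × 0.000837621 = 0.000435563
Marginal: 0.00363595 + 0.00205048 + 0.000435563 = 0.00612199
P(Class 3 | x₁,x₂) = 0.000435563 / 0.00612199 ≈ 0.071

0.071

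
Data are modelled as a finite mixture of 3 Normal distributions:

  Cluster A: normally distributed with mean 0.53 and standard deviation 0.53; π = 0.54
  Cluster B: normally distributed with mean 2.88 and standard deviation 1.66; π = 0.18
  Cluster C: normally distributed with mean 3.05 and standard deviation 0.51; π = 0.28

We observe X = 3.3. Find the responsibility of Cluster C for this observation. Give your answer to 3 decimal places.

By Bayes' theorem, P(k | x) = w_k f_k(x) / Σ_j w_j f_j(x).
Component likelihoods at x = 3.3:
  f_A = 8.81388e-07
  f_B = 0.232756
  f_C = 0.693683
Prior × likelihood for each component:
  w_A·f_A = 0.54 × 8.81388e-07 = 4.7595e-07
  w_B·f_B = 0.18 × 0.232756 = 0.0418961
  w_C·f_C = 0.28 × 0.693683 = 0.194231
Sum: 4.7595e-07 + 0.0418961 + 0.194231 = 0.236128
P(Cluster C | data) ≈ 0.823

0.823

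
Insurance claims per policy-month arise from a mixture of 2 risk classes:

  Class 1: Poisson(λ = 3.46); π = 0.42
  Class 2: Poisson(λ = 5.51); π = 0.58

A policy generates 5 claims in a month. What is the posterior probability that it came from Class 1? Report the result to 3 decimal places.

0.355

P(component k | x) = π_k·f_k(x) / marginal(x), where marginal(x) = Σ_j π_j·f_j(x).
Component likelihoods at x = 5 claims:
  f_1 = e^(−3.46)·3.46^5/5! = 0.129879
  f_2 = e^(−5.51)·5.51^5/5! = 0.171244
Unnormalised posteriors:
  π_1·f_1 = 0.42 × 0.129879 = 0.0545494
  π_2·f_2 = 0.58 × 0.171244 = 0.0993212
Normaliser: 0.0545494 + 0.0993212 = 0.153871
So the posterior for Class 1 is 0.0545494 / 0.153871 ≈ 0.355.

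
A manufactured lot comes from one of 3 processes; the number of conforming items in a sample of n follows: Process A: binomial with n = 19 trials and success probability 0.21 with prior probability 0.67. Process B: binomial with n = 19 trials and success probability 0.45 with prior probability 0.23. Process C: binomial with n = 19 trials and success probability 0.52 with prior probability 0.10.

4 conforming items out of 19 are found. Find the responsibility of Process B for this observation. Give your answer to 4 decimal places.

0.0306

Posterior ∝ prior × likelihood, so P(k | x) ∝ π_k f_k(x); normalise over all components.
Binomial probabilities:
  L_A = C(19,4)·0.21^4·0.79^15 = 3876·0.00194481·0.0291344 = 0.219618
  L_B = C(19,4)·0.45^4·0.55^15 = 3876·0.0410063·0.000127479 = 0.0202616
  L_C = C(19,4)·0.52^4·0.48^15 = 3876·0.0731162·1.65432e-05 = 0.0046883
Unnormalised posteriors:
  π_A·L_A = 0.67 × 0.219618 = 0.147144
  π_B·L_B = 0.23 × 0.0202616 = 0.00466017
  π_C·L_C = 0.10 × 0.0046883 = 0.00046883
Normaliser: 0.147144 + 0.00466017 + 0.00046883 = 0.152273
So the posterior for Process B is 0.00466017 / 0.152273 ≈ 0.0306.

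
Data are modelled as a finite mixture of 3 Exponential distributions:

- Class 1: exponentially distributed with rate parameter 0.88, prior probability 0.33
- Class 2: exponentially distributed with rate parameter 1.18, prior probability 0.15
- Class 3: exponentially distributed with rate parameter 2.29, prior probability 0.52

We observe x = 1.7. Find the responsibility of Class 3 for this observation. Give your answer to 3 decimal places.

0.215

Posterior ∝ prior × likelihood, so P(k | x) ∝ w_k f_k(x); normalise over all components.
Exponential densities:
  L_1 = 0.88·e^(−0.88·1.7) = 0.88·e^(−1.4960) = 0.197142
  L_2 = 1.18·e^(−1.18·1.7) = 1.18·e^(−2.0060) = 0.15874
  L_3 = 2.29·e^(−2.29·1.7) = 2.29·e^(−3.8930) = 0.0466796
Prior × likelihood for each component:
  w_1·L_1 = 0.33 × 0.197142 = 0.0650567
  w_2·L_2 = 0.15 × 0.15874 = 0.023811
  w_3·L_3 = 0.52 × 0.0466796 = 0.0242734
Marginal: 0.0650567 + 0.023811 + 0.0242734 = 0.113141
Responsibility of Class 3: 0.0242734 / 0.113141 ≈ 0.215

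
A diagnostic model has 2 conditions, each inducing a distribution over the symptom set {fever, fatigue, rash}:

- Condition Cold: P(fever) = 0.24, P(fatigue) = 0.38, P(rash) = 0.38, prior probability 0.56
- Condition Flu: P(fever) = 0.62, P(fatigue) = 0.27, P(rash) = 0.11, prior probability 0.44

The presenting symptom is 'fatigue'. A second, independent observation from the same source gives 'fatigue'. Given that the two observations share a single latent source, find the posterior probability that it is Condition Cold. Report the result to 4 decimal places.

P(component k | x) = π_k·f_k(x) / marginal(x), where marginal(x) = Σ_j π_j·f_j(x).
Since both observations come from the same component, the likelihood for component k is f_k(x₁)·f_k(x₂).
  p_Cold = [P(fatigue | comp) = 0.38] × [0.38] = 0.1444
  p_Flu = [P(fatigue | comp) = 0.27] × [0.27] = 0.0729
Weight by the priors:
  π_Cold·p_Cold = 0.56 × 0.1444 = 0.080864
  π_Flu·p_Flu = 0.44 × 0.0729 = 0.032076
Marginal: 0.080864 + 0.032076 = 0.11294
Responsibility of Condition Cold: 0.080864 / 0.11294 ≈ 0.7160

0.7160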